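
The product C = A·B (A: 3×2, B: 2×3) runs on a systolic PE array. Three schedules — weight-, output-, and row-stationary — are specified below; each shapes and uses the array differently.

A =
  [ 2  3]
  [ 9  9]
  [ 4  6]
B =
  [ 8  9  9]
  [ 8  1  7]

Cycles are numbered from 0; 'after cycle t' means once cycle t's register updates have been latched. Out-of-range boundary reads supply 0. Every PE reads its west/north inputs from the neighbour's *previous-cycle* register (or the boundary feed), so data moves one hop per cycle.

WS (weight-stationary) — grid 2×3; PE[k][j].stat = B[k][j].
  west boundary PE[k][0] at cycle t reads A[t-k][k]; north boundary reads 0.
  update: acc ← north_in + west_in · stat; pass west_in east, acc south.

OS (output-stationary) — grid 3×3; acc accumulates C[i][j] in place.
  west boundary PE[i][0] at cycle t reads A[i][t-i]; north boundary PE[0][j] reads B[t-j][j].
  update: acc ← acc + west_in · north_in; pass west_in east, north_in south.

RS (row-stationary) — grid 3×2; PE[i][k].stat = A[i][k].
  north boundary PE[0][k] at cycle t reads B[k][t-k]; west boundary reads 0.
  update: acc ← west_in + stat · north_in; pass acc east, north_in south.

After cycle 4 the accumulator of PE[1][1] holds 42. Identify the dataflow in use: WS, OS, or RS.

Under WS (2×3), PE[1][1]:
  @0  [1,1]  acc 0  |  →0  ↓0
  @1  [1,1]  acc 0  |  →0  ↓0
  @2  [1,1]  acc 21  |  →3  ↓21
  @3  [1,1]  acc 90  |  →9  ↓90
  @4  [1,1]  acc 42  |  →6  ↓42
Under OS (3×3), PE[1][1]:
  @0  [1,1]  acc 0  |  →0  ↓0
  @1  [1,1]  acc 0  |  →0  ↓0
  @2  [1,1]  acc 81  |  →9  ↓9
  @3  [1,1]  acc 90  |  →9  ↓1
  @4  [1,1]  acc 90  |  →0  ↓0
Under RS (3×2), PE[1][1]:
  @0  [1,1]  acc 0  |  →0  ↓0
  @1  [1,1]  acc 0  |  →0  ↓0
  @2  [1,1]  acc 144  |  →144  ↓8
  @3  [1,1]  acc 90  |  →90  ↓1
  @4  [1,1]  acc 144  |  →144  ↓7

dataflow = WS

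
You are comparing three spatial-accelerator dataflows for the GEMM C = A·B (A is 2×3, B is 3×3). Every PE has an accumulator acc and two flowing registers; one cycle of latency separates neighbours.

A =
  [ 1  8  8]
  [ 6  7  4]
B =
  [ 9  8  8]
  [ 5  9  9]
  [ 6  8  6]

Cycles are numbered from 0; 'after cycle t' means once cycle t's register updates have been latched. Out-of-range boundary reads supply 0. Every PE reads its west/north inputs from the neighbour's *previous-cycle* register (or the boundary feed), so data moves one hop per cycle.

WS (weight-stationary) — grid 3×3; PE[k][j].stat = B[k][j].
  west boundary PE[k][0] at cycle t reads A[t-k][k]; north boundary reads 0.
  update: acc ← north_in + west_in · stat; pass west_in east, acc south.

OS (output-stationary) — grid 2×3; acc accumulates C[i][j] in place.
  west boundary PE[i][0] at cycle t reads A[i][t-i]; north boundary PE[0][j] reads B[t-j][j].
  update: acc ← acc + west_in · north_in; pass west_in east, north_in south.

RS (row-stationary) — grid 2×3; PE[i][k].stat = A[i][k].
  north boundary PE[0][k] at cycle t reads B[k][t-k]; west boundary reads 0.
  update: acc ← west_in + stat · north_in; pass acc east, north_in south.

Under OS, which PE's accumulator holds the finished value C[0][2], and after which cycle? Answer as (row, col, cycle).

Under OS, C[0][2] lands at PE[0][2]:
  cycle 0: PE[0][2] → acc 0, east 0, south 0
  cycle 1: PE[0][2] → acc 0, east 0, south 0
  cycle 2: PE[0][2] → acc 8, east 1, south 8
  cycle 3: PE[0][2] → acc 80, east 8, south 9
  cycle 4: PE[0][2] → acc 128, east 8, south 6

(row, col, cycle) = (0, 2, 4)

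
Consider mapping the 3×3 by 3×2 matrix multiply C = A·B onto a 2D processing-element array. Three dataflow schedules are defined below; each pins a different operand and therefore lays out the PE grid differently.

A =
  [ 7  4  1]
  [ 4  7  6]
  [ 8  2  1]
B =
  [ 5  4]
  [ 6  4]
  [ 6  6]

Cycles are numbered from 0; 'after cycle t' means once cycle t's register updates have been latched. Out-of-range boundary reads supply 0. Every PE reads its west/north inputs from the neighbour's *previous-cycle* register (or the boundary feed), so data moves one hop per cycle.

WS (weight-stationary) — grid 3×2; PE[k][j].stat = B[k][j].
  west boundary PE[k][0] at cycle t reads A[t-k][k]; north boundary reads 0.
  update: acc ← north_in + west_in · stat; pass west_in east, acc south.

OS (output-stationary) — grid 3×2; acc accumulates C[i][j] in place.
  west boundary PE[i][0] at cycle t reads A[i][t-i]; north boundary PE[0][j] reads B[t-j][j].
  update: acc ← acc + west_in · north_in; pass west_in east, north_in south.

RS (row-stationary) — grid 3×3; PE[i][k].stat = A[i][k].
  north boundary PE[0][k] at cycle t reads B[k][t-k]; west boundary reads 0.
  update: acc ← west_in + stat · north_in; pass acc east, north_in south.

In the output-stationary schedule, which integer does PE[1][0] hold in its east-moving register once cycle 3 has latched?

register = 6

OS (3×2). Following PE[1][0] plus its west/north inputs:
  0: (0,0).acc=35  regs=<7,5>
  0: (1,0).acc=0  regs=<0,0>
  1: (0,0).acc=59  regs=<4,6>
  1: (1,0).acc=20  regs=<4,5>
  2: (0,0).acc=65  regs=<1,6>
  2: (1,0).acc=62  regs=<7,6>
  3: (0,0).acc=65  regs=<0,0>
  3: (1,0).acc=98  regs=<6,6>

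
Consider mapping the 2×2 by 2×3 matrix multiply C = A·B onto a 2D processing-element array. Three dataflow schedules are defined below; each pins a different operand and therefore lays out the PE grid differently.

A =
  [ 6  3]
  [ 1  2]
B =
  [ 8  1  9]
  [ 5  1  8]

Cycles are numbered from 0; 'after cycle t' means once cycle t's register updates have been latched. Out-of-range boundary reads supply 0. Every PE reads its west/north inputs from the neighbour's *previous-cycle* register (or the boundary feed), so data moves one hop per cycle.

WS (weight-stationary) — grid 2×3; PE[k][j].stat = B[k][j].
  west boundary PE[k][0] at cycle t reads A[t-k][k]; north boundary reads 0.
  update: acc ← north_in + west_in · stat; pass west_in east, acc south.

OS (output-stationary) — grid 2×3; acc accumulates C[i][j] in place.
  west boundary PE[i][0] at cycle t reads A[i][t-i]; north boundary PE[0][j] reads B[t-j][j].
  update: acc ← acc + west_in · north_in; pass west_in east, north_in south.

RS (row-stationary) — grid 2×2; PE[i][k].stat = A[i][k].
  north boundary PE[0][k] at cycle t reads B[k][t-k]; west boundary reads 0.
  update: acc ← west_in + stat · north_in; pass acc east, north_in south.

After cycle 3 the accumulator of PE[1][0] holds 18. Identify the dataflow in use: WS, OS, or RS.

WS (2×3 grid), PE[1][0]:
  0: (1,0).acc=0  regs=<0,0>
  1: (1,0).acc=63  regs=<3,63>
  2: (1,0).acc=18  regs=<2,18>
  3: (1,0).acc=0  regs=<0,0>
OS (2×3 grid), PE[1][0]:
  0: (1,0).acc=0  regs=<0,0>
  1: (1,0).acc=8  regs=<1,8>
  2: (1,0).acc=18  regs=<2,5>
  3: (1,0).acc=18  regs=<0,0>
RS (2×2 grid), PE[1][0]:
  0: (1,0).acc=0  regs=<0,0>
  1: (1,0).acc=8  regs=<8,8>
  2: (1,0).acc=1  regs=<1,1>
  3: (1,0).acc=9  regs=<9,9>

dataflow = OS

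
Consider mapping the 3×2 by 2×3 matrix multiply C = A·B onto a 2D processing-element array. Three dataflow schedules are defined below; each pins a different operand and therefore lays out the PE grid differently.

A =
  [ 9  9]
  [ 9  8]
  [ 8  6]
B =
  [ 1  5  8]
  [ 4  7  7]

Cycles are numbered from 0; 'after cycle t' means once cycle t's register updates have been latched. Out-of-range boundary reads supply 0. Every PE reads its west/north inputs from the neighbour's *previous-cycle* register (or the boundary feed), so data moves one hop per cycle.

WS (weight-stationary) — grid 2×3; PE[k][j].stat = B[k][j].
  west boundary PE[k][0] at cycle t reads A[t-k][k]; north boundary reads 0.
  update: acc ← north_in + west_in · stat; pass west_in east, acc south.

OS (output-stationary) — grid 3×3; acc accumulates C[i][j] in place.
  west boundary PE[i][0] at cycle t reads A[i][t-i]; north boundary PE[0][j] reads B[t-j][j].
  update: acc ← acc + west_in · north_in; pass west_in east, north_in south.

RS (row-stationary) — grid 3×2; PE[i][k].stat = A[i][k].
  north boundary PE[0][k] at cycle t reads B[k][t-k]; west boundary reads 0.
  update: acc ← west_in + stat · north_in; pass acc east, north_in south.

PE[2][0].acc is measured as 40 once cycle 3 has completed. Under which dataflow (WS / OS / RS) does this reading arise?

dataflow = RS

WS: PE[2][0] is outside its 2×3 grid.
OS [3×3] PE[2][0] across cycles:
  [0] (2,0) acc=0 (h:0 v:0)
  [1] (2,0) acc=0 (h:0 v:0)
  [2] (2,0) acc=8 (h:8 v:1)
  [3] (2,0) acc=32 (h:6 v:4)
RS [3×2] PE[2][0] across cycles:
  [0] (2,0) acc=0 (h:0 v:0)
  [1] (2,0) acc=0 (h:0 v:0)
  [2] (2,0) acc=8 (h:8 v:1)
  [3] (2,0) acc=40 (h:40 v:5)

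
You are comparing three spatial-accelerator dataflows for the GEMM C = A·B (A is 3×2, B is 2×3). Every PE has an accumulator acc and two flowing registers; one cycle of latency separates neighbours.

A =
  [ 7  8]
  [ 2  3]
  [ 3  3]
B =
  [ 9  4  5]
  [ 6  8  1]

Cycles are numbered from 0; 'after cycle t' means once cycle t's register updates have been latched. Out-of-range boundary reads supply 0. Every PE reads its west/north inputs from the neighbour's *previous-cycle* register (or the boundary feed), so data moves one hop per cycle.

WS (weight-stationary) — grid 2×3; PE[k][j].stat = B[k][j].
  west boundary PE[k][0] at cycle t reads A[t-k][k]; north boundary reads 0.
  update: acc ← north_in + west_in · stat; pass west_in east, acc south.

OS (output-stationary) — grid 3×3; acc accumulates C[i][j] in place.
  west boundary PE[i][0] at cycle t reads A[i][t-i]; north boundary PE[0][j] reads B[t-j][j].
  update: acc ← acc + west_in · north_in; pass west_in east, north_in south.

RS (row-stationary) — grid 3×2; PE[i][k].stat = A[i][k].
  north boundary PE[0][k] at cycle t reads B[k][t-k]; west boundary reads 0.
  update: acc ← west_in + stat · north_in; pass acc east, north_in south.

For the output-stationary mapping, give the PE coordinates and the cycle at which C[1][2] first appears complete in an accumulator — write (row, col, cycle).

OS — PE[1][2] is where C[1][2] collects:
  [0] (1,2) acc=0 (h:0 v:0)
  [1] (1,2) acc=0 (h:0 v:0)
  [2] (1,2) acc=0 (h:0 v:0)
  [3] (1,2) acc=10 (h:2 v:5)
  [4] (1,2) acc=13 (h:3 v:1)

(row, col, cycle) = (1, 2, 4)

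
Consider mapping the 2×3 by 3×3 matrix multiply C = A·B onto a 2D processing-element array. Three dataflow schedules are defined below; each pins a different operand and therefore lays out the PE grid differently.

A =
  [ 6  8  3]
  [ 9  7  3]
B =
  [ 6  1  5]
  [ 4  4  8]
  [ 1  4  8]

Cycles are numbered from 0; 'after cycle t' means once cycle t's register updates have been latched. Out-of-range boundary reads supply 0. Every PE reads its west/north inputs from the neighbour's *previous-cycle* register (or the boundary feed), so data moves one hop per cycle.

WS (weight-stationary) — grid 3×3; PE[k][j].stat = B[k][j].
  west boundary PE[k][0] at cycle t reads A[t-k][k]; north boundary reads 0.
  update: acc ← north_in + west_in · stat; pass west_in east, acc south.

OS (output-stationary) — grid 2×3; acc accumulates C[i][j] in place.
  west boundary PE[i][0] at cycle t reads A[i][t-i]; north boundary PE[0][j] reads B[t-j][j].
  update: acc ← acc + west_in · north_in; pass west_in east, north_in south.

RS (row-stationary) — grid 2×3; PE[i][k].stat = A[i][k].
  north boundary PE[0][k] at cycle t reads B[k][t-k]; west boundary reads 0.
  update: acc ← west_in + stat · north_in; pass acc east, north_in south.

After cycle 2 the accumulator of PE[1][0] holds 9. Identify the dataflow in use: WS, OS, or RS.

dataflow = RS

WS [3×3] PE[1][0] across cycles:
  0: (1,0).acc=0  regs=<0,0>
  1: (1,0).acc=68  regs=<8,68>
  2: (1,0).acc=82  regs=<7,82>
OS [2×3] PE[1][0] across cycles:
  0: (1,0).acc=0  regs=<0,0>
  1: (1,0).acc=54  regs=<9,6>
  2: (1,0).acc=82  regs=<7,4>
RS [2×3] PE[1][0] across cycles:
  0: (1,0).acc=0  regs=<0,0>
  1: (1,0).acc=54  regs=<54,6>
  2: (1,0).acc=9  regs=<9,1>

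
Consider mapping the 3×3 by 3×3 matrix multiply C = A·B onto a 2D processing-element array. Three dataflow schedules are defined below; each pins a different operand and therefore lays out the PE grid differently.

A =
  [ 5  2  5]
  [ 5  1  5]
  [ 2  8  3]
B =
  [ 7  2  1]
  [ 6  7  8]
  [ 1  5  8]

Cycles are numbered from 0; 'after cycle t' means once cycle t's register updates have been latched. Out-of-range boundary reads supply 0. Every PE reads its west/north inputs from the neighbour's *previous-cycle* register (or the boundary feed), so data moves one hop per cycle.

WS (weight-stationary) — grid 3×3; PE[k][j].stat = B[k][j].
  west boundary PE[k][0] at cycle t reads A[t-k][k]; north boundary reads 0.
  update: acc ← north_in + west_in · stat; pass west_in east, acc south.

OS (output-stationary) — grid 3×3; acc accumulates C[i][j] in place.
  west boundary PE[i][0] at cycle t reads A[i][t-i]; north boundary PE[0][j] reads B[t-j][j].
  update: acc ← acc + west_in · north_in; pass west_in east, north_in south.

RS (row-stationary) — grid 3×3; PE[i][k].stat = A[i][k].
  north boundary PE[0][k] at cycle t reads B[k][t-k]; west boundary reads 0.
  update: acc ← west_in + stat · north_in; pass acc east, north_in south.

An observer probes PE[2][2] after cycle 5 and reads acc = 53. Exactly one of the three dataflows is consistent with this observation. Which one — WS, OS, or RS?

— WS: 3×3; PE[2][2] trace:
  cycle 0: PE[2][2] → acc 0, east 0, south 0
  cycle 1: PE[2][2] → acc 0, east 0, south 0
  cycle 2: PE[2][2] → acc 0, east 0, south 0
  cycle 3: PE[2][2] → acc 0, east 0, south 0
  cycle 4: PE[2][2] → acc 61, east 5, south 61
  cycle 5: PE[2][2] → acc 53, east 5, south 53
— OS: 3×3; PE[2][2] trace:
  cycle 0: PE[2][2] → acc 0, east 0, south 0
  cycle 1: PE[2][2] → acc 0, east 0, south 0
  cycle 2: PE[2][2] → acc 0, east 0, south 0
  cycle 3: PE[2][2] → acc 0, east 0, south 0
  cycle 4: PE[2][2] → acc 2, east 2, south 1
  cycle 5: PE[2][2] → acc 66, east 8, south 8
— RS: 3×3; PE[2][2] trace:
  cycle 0: PE[2][2] → acc 0, east 0, south 0
  cycle 1: PE[2][2] → acc 0, east 0, south 0
  cycle 2: PE[2][2] → acc 0, east 0, south 0
  cycle 3: PE[2][2] → acc 0, east 0, south 0
  cycle 4: PE[2][2] → acc 65, east 65, south 1
  cycle 5: PE[2][2] → acc 75, east 75, south 5

dataflow = WS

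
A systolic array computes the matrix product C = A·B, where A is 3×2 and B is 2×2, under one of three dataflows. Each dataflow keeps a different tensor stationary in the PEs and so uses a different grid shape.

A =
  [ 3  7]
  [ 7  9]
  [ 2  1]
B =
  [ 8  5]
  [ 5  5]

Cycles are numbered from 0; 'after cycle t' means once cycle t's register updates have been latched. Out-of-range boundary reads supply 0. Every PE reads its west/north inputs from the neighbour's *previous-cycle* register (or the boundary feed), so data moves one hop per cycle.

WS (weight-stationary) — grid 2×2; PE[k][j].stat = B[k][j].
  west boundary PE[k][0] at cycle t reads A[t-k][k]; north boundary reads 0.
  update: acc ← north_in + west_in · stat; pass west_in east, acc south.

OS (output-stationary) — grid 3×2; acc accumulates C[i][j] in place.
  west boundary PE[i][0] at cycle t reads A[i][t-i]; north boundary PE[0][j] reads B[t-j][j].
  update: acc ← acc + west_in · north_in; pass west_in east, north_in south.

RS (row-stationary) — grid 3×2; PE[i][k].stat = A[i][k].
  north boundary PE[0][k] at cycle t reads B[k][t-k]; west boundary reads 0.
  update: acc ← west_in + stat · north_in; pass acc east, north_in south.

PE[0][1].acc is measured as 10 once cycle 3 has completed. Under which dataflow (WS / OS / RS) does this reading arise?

— WS: 2×2; PE[0][1] trace:
  [0] (0,1) acc=0 (h:0 v:0)
  [1] (0,1) acc=15 (h:3 v:15)
  [2] (0,1) acc=35 (h:7 v:35)
  [3] (0,1) acc=10 (h:2 v:10)
— OS: 3×2; PE[0][1] trace:
  [0] (0,1) acc=0 (h:0 v:0)
  [1] (0,1) acc=15 (h:3 v:5)
  [2] (0,1) acc=50 (h:7 v:5)
  [3] (0,1) acc=50 (h:0 v:0)
— RS: 3×2; PE[0][1] trace:
  [0] (0,1) acc=0 (h:0 v:0)
  [1] (0,1) acc=59 (h:59 v:5)
  [2] (0,1) acc=50 (h:50 v:5)
  [3] (0,1) acc=0 (h:0 v:0)

dataflow = WS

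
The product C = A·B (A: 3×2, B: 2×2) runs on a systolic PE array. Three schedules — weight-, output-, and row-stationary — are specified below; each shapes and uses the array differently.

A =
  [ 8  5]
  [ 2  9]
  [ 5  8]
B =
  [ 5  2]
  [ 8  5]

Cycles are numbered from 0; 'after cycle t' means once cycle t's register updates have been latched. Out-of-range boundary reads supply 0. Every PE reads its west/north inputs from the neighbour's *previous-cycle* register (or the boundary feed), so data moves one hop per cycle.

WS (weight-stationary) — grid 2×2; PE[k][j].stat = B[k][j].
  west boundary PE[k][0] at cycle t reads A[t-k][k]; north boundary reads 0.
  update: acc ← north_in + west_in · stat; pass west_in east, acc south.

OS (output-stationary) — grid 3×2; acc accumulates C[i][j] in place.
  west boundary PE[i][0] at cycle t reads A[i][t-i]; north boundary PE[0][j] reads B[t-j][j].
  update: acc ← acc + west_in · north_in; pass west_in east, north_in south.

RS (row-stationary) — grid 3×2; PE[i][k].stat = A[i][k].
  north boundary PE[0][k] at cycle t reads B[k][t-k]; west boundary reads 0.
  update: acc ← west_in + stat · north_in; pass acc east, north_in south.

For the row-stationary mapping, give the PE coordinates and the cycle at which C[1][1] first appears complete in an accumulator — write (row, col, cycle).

Under RS, C[1][1] lands at PE[1][1]:
  [0] (1,1) acc=0 (h:0 v:0)
  [1] (1,1) acc=0 (h:0 v:0)
  [2] (1,1) acc=82 (h:82 v:8)
  [3] (1,1) acc=49 (h:49 v:5)

(row, col, cycle) = (1, 1, 3)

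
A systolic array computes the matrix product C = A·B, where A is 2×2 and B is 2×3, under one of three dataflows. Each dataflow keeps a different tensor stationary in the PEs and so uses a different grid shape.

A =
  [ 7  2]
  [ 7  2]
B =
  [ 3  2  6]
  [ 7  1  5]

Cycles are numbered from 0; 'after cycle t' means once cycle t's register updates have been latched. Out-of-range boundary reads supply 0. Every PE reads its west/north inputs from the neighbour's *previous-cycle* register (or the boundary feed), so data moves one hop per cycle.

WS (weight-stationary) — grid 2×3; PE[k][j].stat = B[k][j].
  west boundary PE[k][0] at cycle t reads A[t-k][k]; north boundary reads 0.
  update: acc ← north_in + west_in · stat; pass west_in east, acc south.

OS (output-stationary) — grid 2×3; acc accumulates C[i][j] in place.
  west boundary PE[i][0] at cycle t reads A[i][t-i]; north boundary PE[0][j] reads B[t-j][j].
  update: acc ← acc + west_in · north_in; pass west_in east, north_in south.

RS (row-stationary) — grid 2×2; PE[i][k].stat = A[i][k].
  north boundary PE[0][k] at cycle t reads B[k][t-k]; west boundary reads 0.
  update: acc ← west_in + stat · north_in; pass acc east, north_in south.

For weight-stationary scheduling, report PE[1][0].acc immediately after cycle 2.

WS 2×3: PE[1][0] cycle-by-cycle (with neighbour feeds):
  [0] (0,0) acc=21 (h:7 v:21)
  [0] (1,0) acc=0 (h:0 v:0)
  [1] (0,0) acc=21 (h:7 v:21)
  [1] (1,0) acc=35 (h:2 v:35)
  [2] (0,0) acc=0 (h:0 v:0)
  [2] (1,0) acc=35 (h:2 v:35)

PE[1][0].acc = 35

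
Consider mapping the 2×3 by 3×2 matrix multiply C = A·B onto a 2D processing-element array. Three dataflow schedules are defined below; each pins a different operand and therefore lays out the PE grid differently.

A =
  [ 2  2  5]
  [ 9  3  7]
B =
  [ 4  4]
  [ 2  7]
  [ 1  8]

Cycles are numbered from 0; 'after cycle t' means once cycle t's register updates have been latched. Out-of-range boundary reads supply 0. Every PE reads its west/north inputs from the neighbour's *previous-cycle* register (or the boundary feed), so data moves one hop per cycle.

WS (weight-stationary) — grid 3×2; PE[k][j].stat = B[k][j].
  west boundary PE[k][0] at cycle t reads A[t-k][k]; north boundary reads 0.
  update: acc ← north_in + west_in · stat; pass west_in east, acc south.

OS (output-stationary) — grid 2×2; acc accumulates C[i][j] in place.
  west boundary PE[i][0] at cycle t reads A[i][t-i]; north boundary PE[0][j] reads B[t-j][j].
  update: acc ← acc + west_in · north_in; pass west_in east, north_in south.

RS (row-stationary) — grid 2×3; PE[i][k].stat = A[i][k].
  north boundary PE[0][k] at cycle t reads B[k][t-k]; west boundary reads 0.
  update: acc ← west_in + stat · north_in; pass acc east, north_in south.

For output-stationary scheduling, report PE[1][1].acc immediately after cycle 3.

PE[1][1].acc = 57

OS 2×2: PE[1][1] cycle-by-cycle (with neighbour feeds):
  step 0 · PE0,1: acc=0; fwd→0 fwd↓0
  step 0 · PE1,0: acc=0; fwd→0 fwd↓0
  step 0 · PE1,1: acc=0; fwd→0 fwd↓0
  step 1 · PE0,1: acc=8; fwd→2 fwd↓4
  step 1 · PE1,0: acc=36; fwd→9 fwd↓4
  step 1 · PE1,1: acc=0; fwd→0 fwd↓0
  step 2 · PE0,1: acc=22; fwd→2 fwd↓7
  step 2 · PE1,0: acc=42; fwd→3 fwd↓2
  step 2 · PE1,1: acc=36; fwd→9 fwd↓4
  step 3 · PE0,1: acc=62; fwd→5 fwd↓8
  step 3 · PE1,0: acc=49; fwd→7 fwd↓1
  step 3 · PE1,1: acc=57; fwd→3 fwd↓7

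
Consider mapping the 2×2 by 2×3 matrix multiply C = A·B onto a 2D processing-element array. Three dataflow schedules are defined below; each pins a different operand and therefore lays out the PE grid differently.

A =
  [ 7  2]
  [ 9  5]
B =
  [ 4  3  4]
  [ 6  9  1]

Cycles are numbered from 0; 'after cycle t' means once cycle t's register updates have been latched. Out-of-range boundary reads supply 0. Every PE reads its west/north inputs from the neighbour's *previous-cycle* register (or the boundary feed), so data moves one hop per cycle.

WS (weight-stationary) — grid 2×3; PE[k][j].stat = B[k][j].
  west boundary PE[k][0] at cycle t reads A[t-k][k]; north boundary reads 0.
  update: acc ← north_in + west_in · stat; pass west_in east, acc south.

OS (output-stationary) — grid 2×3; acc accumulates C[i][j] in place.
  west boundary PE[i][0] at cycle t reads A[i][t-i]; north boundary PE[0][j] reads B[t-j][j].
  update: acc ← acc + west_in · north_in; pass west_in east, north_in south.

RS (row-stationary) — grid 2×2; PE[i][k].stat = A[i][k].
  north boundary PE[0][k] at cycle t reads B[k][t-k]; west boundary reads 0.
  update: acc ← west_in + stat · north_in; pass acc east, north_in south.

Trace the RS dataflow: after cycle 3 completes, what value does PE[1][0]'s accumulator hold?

Tracing RS — 2×2 array, target PE[1][0]:
  @0  [0,0]  acc 28  |  →28  ↓4
  @0  [1,0]  acc 0  |  →0  ↓0
  @1  [0,0]  acc 21  |  →21  ↓3
  @1  [1,0]  acc 36  |  →36  ↓4
  @2  [0,0]  acc 28  |  →28  ↓4
  @2  [1,0]  acc 27  |  →27  ↓3
  @3  [0,0]  acc 0  |  →0  ↓0
  @3  [1,0]  acc 36  |  →36  ↓4

PE[1][0].acc = 36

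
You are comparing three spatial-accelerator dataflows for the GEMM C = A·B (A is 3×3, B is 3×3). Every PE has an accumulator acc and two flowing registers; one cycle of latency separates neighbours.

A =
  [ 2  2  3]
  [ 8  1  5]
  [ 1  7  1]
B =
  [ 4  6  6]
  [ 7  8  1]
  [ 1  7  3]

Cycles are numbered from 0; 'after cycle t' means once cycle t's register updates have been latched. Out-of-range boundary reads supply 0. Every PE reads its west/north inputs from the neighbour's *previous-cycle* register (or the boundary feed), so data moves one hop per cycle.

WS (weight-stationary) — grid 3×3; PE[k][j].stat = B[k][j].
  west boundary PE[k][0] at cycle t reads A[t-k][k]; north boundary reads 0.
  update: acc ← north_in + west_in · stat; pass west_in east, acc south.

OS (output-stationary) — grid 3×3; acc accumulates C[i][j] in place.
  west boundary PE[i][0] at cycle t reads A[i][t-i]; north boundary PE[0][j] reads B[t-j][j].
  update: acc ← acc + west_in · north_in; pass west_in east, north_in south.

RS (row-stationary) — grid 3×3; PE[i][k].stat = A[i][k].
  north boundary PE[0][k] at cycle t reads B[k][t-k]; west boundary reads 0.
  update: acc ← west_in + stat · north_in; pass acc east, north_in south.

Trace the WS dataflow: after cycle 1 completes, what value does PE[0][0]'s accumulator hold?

PE[0][0].acc = 32

WS on a 3×3 grid — tracing PE[0][0] and its feeders:
  t=0 PE[0][0]: acc=8 h=2 v=8
  t=1 PE[0][0]: acc=32 h=8 v=32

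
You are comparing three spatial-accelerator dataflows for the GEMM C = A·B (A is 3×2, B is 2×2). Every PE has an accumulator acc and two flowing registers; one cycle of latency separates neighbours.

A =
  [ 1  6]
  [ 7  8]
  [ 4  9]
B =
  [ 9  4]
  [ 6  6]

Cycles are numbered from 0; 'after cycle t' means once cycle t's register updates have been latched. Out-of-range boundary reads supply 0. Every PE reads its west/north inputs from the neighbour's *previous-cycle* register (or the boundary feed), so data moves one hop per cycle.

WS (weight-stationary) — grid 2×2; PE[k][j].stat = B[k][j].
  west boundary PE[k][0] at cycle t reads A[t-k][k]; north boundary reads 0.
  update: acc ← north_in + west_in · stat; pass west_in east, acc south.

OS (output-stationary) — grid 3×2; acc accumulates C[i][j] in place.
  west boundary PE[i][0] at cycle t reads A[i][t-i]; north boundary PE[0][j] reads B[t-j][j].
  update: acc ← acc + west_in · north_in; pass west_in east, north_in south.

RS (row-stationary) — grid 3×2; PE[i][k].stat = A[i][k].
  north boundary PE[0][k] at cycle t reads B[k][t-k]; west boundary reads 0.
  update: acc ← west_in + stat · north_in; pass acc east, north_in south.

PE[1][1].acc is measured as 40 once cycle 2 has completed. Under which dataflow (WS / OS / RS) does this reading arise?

WS (2×2 grid), PE[1][1]:
  0: (1,1).acc=0  regs=<0,0>
  1: (1,1).acc=0  regs=<0,0>
  2: (1,1).acc=40  regs=<6,40>
OS (3×2 grid), PE[1][1]:
  0: (1,1).acc=0  regs=<0,0>
  1: (1,1).acc=0  regs=<0,0>
  2: (1,1).acc=28  regs=<7,4>
RS (3×2 grid), PE[1][1]:
  0: (1,1).acc=0  regs=<0,0>
  1: (1,1).acc=0  regs=<0,0>
  2: (1,1).acc=111  regs=<111,6>

dataflow = WS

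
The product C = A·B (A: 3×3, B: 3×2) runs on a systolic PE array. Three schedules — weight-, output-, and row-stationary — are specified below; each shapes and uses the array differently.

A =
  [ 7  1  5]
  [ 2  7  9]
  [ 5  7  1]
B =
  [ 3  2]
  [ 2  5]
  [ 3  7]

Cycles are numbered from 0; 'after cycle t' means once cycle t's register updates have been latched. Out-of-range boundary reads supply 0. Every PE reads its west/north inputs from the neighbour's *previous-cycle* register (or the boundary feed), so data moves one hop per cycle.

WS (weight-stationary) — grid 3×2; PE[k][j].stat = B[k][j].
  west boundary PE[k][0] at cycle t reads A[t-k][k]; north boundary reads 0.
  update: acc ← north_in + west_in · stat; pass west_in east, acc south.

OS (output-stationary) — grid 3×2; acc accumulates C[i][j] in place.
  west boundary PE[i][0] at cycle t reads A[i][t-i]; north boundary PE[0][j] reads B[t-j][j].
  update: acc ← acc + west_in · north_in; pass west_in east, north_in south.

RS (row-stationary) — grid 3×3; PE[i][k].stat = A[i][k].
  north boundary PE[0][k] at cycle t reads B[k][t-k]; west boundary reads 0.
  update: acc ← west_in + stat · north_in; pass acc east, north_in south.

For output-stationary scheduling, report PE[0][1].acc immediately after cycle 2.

OS (3×2). Following PE[0][1] plus its west/north inputs:
  t=0 PE[0][0]: acc=21 h=7 v=3
  t=0 PE[0][1]: acc=0 h=0 v=0
  t=1 PE[0][0]: acc=23 h=1 v=2
  t=1 PE[0][1]: acc=14 h=7 v=2
  t=2 PE[0][0]: acc=38 h=5 v=3
  t=2 PE[0][1]: acc=19 h=1 v=5

PE[0][1].acc = 19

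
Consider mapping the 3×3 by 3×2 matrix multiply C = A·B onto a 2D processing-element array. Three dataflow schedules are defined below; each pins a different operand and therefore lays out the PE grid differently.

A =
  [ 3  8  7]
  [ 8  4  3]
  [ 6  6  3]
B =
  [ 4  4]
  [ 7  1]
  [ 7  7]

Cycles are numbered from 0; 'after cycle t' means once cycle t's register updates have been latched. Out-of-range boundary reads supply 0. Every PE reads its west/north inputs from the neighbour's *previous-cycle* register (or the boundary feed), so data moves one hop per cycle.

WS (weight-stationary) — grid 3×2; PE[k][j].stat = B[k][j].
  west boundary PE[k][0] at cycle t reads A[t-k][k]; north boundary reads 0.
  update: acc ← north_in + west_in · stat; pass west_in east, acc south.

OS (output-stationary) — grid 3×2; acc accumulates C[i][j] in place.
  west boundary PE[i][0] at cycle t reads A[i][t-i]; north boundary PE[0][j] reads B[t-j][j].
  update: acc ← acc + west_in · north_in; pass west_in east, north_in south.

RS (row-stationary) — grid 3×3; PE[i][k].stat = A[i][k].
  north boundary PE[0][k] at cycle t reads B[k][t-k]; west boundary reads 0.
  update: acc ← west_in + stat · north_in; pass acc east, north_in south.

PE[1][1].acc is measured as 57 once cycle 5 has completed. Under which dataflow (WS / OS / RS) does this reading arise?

WS (3×2 grid), PE[1][1]:
  t=0 PE[1][1]: acc=0 h=0 v=0
  t=1 PE[1][1]: acc=0 h=0 v=0
  t=2 PE[1][1]: acc=20 h=8 v=20
  t=3 PE[1][1]: acc=36 h=4 v=36
  t=4 PE[1][1]: acc=30 h=6 v=30
  t=5 PE[1][1]: acc=0 h=0 v=0
OS (3×2 grid), PE[1][1]:
  t=0 PE[1][1]: acc=0 h=0 v=0
  t=1 PE[1][1]: acc=0 h=0 v=0
  t=2 PE[1][1]: acc=32 h=8 v=4
  t=3 PE[1][1]: acc=36 h=4 v=1
  t=4 PE[1][1]: acc=57 h=3 v=7
  t=5 PE[1][1]: acc=57 h=0 v=0
RS (3×3 grid), PE[1][1]:
  t=0 PE[1][1]: acc=0 h=0 v=0
  t=1 PE[1][1]: acc=0 h=0 v=0
  t=2 PE[1][1]: acc=60 h=60 v=7
  t=3 PE[1][1]: acc=36 h=36 v=1
  t=4 PE[1][1]: acc=0 h=0 v=0
  t=5 PE[1][1]: acc=0 h=0 v=0

dataflow = OS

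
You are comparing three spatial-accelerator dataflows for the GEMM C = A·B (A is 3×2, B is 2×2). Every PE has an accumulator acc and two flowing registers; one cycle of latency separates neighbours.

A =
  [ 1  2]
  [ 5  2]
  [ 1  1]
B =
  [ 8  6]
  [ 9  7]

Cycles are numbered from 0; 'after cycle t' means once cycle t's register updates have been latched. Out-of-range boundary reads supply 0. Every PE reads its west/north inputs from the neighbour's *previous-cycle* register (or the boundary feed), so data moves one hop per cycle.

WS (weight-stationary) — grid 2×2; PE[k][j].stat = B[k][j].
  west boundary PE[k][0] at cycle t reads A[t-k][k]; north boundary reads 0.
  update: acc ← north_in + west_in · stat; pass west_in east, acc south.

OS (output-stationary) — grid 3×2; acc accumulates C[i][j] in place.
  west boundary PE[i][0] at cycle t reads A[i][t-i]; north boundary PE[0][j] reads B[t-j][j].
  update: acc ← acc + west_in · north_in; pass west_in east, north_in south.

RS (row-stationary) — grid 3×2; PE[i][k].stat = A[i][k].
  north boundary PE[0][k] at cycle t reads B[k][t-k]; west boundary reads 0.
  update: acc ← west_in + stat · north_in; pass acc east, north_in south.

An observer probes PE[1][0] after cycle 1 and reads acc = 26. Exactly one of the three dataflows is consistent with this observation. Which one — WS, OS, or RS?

dataflow = WS

WS (2×2 grid), PE[1][0]:
  0: (1,0).acc=0  regs=<0,0>
  1: (1,0).acc=26  regs=<2,26>
OS (3×2 grid), PE[1][0]:
  0: (1,0).acc=0  regs=<0,0>
  1: (1,0).acc=40  regs=<5,8>
RS (3×2 grid), PE[1][0]:
  0: (1,0).acc=0  regs=<0,0>
  1: (1,0).acc=40  regs=<40,8>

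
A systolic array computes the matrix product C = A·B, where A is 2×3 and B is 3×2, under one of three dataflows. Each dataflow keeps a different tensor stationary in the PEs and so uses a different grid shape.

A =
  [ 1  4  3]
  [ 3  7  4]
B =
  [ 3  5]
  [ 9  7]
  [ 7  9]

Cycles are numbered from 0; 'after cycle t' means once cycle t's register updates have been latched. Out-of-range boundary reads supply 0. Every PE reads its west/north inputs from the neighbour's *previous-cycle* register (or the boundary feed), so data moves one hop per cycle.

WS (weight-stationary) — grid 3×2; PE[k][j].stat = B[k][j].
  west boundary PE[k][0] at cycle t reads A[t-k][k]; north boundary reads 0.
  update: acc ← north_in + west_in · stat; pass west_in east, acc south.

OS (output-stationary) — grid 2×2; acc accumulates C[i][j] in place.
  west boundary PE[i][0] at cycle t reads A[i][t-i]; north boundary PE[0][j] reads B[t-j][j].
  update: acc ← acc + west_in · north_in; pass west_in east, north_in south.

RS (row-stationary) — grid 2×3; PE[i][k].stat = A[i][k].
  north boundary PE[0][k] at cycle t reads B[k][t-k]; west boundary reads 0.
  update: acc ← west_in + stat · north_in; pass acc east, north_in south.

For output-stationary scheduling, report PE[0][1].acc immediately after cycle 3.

PE[0][1].acc = 60

OS (2×2). Following PE[0][1] plus its west/north inputs:
  after 0 — PE[0][0] acc=3, pass-E 1, pass-S 3
  after 0 — PE[0][1] acc=0, pass-E 0, pass-S 0
  after 1 — PE[0][0] acc=39, pass-E 4, pass-S 9
  after 1 — PE[0][1] acc=5, pass-E 1, pass-S 5
  after 2 — PE[0][0] acc=60, pass-E 3, pass-S 7
  after 2 — PE[0][1] acc=33, pass-E 4, pass-S 7
  after 3 — PE[0][0] acc=60, pass-E 0, pass-S 0
  after 3 — PE[0][1] acc=60, pass-E 3, pass-S 9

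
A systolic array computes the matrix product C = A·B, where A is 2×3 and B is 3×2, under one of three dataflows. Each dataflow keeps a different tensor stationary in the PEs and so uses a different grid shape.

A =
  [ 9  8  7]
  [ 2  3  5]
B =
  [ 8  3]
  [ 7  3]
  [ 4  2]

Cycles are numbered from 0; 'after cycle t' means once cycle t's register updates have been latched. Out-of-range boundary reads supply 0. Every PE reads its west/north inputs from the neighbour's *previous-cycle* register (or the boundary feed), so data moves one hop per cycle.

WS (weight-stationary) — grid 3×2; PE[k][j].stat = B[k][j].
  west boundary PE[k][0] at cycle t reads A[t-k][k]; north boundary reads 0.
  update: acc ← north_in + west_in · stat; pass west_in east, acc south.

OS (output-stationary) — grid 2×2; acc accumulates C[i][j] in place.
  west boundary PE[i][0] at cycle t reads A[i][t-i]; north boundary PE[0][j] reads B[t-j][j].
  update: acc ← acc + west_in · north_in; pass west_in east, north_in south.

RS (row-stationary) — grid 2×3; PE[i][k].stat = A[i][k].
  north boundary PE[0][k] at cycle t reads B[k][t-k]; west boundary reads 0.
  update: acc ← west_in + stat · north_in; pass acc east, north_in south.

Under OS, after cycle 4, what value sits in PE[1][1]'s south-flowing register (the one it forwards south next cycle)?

OS on a 2×2 grid — tracing PE[1][1] and its feeders:
  step 0 · PE0,1: acc=0; fwd→0 fwd↓0
  step 0 · PE1,0: acc=0; fwd→0 fwd↓0
  step 0 · PE1,1: acc=0; fwd→0 fwd↓0
  step 1 · PE0,1: acc=27; fwd→9 fwd↓3
  step 1 · PE1,0: acc=16; fwd→2 fwd↓8
  step 1 · PE1,1: acc=0; fwd→0 fwd↓0
  step 2 · PE0,1: acc=51; fwd→8 fwd↓3
  step 2 · PE1,0: acc=37; fwd→3 fwd↓7
  step 2 · PE1,1: acc=6; fwd→2 fwd↓3
  step 3 · PE0,1: acc=65; fwd→7 fwd↓2
  step 3 · PE1,0: acc=57; fwd→5 fwd↓4
  step 3 · PE1,1: acc=15; fwd→3 fwd↓3
  step 4 · PE0,1: acc=65; fwd→0 fwd↓0
  step 4 · PE1,0: acc=57; fwd→0 fwd↓0
  step 4 · PE1,1: acc=25; fwd→5 fwd↓2

register = 2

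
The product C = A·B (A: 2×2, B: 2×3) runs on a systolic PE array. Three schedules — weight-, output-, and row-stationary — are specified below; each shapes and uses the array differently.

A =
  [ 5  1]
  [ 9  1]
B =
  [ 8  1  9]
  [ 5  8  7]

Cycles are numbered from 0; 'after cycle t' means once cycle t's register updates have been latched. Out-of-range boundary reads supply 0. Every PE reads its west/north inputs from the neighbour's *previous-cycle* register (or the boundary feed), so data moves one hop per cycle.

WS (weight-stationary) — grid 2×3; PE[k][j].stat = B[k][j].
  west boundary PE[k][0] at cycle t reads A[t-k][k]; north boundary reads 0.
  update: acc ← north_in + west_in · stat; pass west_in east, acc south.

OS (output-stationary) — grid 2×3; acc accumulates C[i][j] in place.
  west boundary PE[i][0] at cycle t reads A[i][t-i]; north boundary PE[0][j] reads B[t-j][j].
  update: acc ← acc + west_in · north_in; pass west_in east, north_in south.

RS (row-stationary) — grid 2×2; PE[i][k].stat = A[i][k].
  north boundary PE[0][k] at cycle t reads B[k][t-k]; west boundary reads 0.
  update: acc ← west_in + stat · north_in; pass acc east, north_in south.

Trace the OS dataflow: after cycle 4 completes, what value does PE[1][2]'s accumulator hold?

PE[1][2].acc = 88

OS (2×3). Following PE[1][2] plus its west/north inputs:
  t=0 PE[0][2]: acc=0 h=0 v=0
  t=0 PE[1][1]: acc=0 h=0 v=0
  t=0 PE[1][2]: acc=0 h=0 v=0
  t=1 PE[0][2]: acc=0 h=0 v=0
  t=1 PE[1][1]: acc=0 h=0 v=0
  t=1 PE[1][2]: acc=0 h=0 v=0
  t=2 PE[0][2]: acc=45 h=5 v=9
  t=2 PE[1][1]: acc=9 h=9 v=1
  t=2 PE[1][2]: acc=0 h=0 v=0
  t=3 PE[0][2]: acc=52 h=1 v=7
  t=3 PE[1][1]: acc=17 h=1 v=8
  t=3 PE[1][2]: acc=81 h=9 v=9
  t=4 PE[0][2]: acc=52 h=0 v=0
  t=4 PE[1][1]: acc=17 h=0 v=0
  t=4 PE[1][2]: acc=88 h=1 v=7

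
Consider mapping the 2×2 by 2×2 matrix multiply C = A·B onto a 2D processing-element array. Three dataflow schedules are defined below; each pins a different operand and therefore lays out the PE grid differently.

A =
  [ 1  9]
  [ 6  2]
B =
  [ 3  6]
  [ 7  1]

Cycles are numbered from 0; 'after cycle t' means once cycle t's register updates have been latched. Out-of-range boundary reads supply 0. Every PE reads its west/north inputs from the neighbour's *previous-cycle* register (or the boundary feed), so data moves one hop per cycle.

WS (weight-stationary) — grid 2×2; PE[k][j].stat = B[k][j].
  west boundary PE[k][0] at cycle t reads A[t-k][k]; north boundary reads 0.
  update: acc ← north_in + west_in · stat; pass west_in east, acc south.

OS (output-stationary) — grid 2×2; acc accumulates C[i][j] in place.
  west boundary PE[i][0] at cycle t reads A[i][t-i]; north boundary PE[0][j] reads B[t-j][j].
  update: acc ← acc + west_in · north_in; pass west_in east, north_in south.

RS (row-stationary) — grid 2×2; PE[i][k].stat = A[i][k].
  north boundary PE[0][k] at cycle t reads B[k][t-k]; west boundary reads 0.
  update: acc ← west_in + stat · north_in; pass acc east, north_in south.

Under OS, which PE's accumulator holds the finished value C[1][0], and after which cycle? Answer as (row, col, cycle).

(row, col, cycle) = (1, 0, 2)

OS — PE[1][0] is where C[1][0] collects:
  after 0 — PE[1][0] acc=0, pass-E 0, pass-S 0
  after 1 — PE[1][0] acc=18, pass-E 6, pass-S 3
  after 2 — PE[1][0] acc=32, pass-E 2, pass-S 7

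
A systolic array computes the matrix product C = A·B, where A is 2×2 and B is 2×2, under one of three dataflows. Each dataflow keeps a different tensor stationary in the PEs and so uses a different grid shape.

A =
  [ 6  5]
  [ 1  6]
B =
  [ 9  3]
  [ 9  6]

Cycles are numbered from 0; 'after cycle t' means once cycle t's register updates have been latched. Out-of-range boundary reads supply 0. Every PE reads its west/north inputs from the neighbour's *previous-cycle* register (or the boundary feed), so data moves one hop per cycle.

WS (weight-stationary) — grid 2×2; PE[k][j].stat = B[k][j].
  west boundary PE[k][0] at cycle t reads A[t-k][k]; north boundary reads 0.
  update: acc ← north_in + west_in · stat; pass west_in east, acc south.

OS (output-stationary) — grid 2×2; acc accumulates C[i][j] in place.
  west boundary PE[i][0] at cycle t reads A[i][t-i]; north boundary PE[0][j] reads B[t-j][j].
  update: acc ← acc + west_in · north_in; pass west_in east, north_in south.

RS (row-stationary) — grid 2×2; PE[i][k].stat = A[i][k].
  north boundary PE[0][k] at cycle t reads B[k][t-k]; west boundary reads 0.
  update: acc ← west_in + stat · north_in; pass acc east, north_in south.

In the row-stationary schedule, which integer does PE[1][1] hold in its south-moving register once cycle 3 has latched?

RS (2×2). Following PE[1][1] plus its west/north inputs:
  0: (0,1).acc=0  regs=<0,0>
  0: (1,0).acc=0  regs=<0,0>
  0: (1,1).acc=0  regs=<0,0>
  1: (0,1).acc=99  regs=<99,9>
  1: (1,0).acc=9  regs=<9,9>
  1: (1,1).acc=0  regs=<0,0>
  2: (0,1).acc=48  regs=<48,6>
  2: (1,0).acc=3  regs=<3,3>
  2: (1,1).acc=63  regs=<63,9>
  3: (0,1).acc=0  regs=<0,0>
  3: (1,0).acc=0  regs=<0,0>
  3: (1,1).acc=39  regs=<39,6>

register = 6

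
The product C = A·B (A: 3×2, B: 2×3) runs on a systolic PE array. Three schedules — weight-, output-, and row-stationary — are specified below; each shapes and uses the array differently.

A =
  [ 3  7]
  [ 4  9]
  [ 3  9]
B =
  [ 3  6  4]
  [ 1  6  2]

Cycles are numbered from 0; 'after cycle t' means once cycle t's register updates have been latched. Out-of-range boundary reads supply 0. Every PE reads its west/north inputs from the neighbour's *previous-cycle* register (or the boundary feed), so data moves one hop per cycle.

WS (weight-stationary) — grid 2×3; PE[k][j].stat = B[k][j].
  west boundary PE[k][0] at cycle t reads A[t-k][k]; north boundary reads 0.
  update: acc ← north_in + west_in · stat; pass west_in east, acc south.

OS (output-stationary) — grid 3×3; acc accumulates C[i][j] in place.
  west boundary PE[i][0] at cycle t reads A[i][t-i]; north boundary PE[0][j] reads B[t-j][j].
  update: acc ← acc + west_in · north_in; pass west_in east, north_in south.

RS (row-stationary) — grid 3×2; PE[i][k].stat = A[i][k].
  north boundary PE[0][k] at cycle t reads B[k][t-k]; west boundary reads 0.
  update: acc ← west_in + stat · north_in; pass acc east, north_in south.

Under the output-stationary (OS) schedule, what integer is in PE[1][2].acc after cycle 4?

OS 3×3: PE[1][2] cycle-by-cycle (with neighbour feeds):
  cycle 0: PE[0][2] → acc 0, east 0, south 0
  cycle 0: PE[1][1] → acc 0, east 0, south 0
  cycle 0: PE[1][2] → acc 0, east 0, south 0
  cycle 1: PE[0][2] → acc 0, east 0, south 0
  cycle 1: PE[1][1] → acc 0, east 0, south 0
  cycle 1: PE[1][2] → acc 0, east 0, south 0
  cycle 2: PE[0][2] → acc 12, east 3, south 4
  cycle 2: PE[1][1] → acc 24, east 4, south 6
  cycle 2: PE[1][2] → acc 0, east 0, south 0
  cycle 3: PE[0][2] → acc 26, east 7, south 2
  cycle 3: PE[1][1] → acc 78, east 9, south 6
  cycle 3: PE[1][2] → acc 16, east 4, south 4
  cycle 4: PE[0][2] → acc 26, east 0, south 0
  cycle 4: PE[1][1] → acc 78, east 0, south 0
  cycle 4: PE[1][2] → acc 34, east 9, south 2

PE[1][2].acc = 34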